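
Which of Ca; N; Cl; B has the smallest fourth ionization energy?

Cl

IE_4 is the cost of taking one more electron from the +3 cation: Ca³⁺ is already 1 electron into the core; N³⁺ still has 2 valence electrons; Cl³⁺ still has 4 valence electrons; B³⁺ is the bare [He] core.
Usually core removal costs more than valence removal, but here the competition is close: a tightly held n=2 valence electron can cost more to remove than an n=3 core electron, so the actual values have to decide it.
Valence configurations: N³⁺ [He]2s², Cl³⁺ [Ne]3s²3p².
The numbers (kJ/mol): Ca 6491, N 7475, Cl 5159, B 25026.
Overall IE_4 order: Cl < Ca < N < B.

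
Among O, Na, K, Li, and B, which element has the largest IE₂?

The second ionization energy removes an electron from the +1 ion. For each element: O⁺ still has 5 valence electrons; Na⁺ is the bare [Ne] core; K⁺ is the bare [Ar] core; Li⁺ is the bare [He] core; B⁺ still has 2 valence electrons.
Usually core removal costs more than valence removal, but here the competition is close: a tightly held n=2 valence electron can cost more to remove than an n=3 core electron, so the actual values have to decide it.
Valence configurations: O⁺ [He]2s²2p³, B⁺ [He]2s².
The numbers (kJ/mol): O 3388, Na 4562, K 3052, Li 7298, B 2427.
Putting it together, IE_2: B < K < O < Na < Li.

Li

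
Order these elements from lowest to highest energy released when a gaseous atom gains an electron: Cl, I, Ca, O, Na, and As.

Ca < Na < As < O < I < Cl

O is in period 2, group 16; Na is in period 3, group 1; Cl is in period 3, group 17; Ca is in period 4, group 2; As is in period 4, group 15; I is in period 5, group 17.
Atoms with high Z_eff and room in the valence shell (especially the halogens) have the most exothermic electron affinities.
These span different periods and groups, so the two trends combine.
Na > Ca: period and group pull opposite ways; the down-group shift dominates (53 vs 2 kJ/mol).
As > Na: period and group pull opposite ways; the across-period shift dominates (78 vs 53 kJ/mol).
O > As: relative to As, both the across-period and down-group shifts push O's electron affinity up.
I > O: the two effects oppose for this pair; the across-period effect wins (295 vs 141 kJ/mol).
Cl > I: they share group 17; the group trend gives Cl the larger value.
For reference (kJ/mol): O 141, Na 53, Cl 349, Ca 2, As 78, I 295.
So from lowest to highest: Ca < Na < As < O < I < Cl.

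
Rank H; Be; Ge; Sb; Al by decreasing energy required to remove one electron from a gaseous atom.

H > Be > Sb > Ge > Al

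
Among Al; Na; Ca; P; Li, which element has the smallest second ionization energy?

Ca

Consider each +1 ion: Al⁺ still has 2 valence electrons; Na⁺ is the bare [Ne] core; Ca⁺ still has 1 valence electron; P⁺ still has 4 valence electrons; Li⁺ is the bare [He] core.
Pulling an electron out of a noble-gas core costs far more than removing a remaining valence electron, so Na and Li sit at the high end of IE_2.
Valence configurations: Al⁺ [Ne]3s², Ca⁺ [Ar]4s¹, P⁺ [Ne]3s²3p².
Approximate IE_2 values (kJ/mol): Al 1817, Na 4562, Ca 1145, P 1907, Li 7298.
Putting it together, IE_2: Ca < Al < P < Na < Li.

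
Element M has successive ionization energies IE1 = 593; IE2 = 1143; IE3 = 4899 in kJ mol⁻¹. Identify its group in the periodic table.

Group 2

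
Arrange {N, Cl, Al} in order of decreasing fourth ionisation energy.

Al > N > Cl

The fourth ionization energy removes an electron from the +3 ion. For each element: N³⁺ still has 2 valence electrons; Cl³⁺ still has 4 valence electrons; Al³⁺ is the bare [Ne] core.
Core electrons are held far more tightly than valence electrons, so Al tops the IE_4 order.
Valence configurations: N³⁺ [He]2s², Cl³⁺ [Ne]3s²3p².
Approximate IE_4 values (kJ/mol): N 7475, Cl 5159, Al 11577.
So the fourth ionization energies run Cl < N < Al.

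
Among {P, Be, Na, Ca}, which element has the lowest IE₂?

After 1 electron has been removed, what remains? P⁺ still has 4 valence electrons; Be⁺ still has 1 valence electron; Na⁺ is the bare [Ne] core; Ca⁺ still has 1 valence electron.
Breaking into a closed-shell core is much more expensive than removing a leftover valence electron — Na has the largest IE_2 here.
Valence configurations: P⁺ [Ne]3s²3p², Be⁺ [He]2s¹, Ca⁺ [Ar]4s¹.
Approximate IE_2 values (kJ/mol): P 1907, Be 1757, Na 4562, Ca 1145.
Overall IE_2 order: Ca < Be < P < Na.

Ca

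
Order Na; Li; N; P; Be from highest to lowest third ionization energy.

IE_3 is the cost of taking one more electron from the +2 cation: Na²⁺ is already 1 electron into the core; Li²⁺ is already 1 electron into the core; N²⁺ still has 3 valence electrons; P²⁺ still has 3 valence electrons; Be²⁺ is the bare [He] core.
Core electrons are held far more tightly than valence electrons, so Na, Li and Be top the IE_3 order.
Valence configurations: N²⁺ [He]2s²2p¹, P²⁺ [Ne]3s²3p¹.
Approximate IE_3 values (kJ/mol): Na 6910, Li 11815, N 4578, P 2914, Be 14849.
Putting it together, IE_3: P < N < Na < Li < Be.

Be, Li, Na, N, P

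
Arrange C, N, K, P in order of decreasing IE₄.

IE_4 is the cost of taking one more electron from the +3 cation: C³⁺ still has 1 valence electron; N³⁺ still has 2 valence electrons; K³⁺ is already 2 electrons into the core; P³⁺ still has 2 valence electrons.
Usually core removal costs more than valence removal, but here the competition is close: a tightly held n=2 valence electron can cost more to remove than an n=3 core electron, so the actual values have to decide it.
Valence configurations: C³⁺ [He]2s¹, N³⁺ [He]2s², P³⁺ [Ne]3s².
Tabulated IE_4 (kJ/mol): C 6223, N 7475, K 5877, P 4964.
So the fourth ionization energies run P < K < C < N.

N > C > K > P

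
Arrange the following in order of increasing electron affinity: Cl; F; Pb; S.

Pb, S, F, Cl

EA tends to increase across a period and decrease down a group, though the pattern is less regular than for IE or radius.
These span different periods and groups, so the two trends combine.
S > Pb: relative to Pb, both the across-period and down-group shifts push S's electron affinity up.
F > S: both effects reinforce here, so F is clearly the higher of the two.
Cl > F: this pair runs against the simple trend — see the exception note.
Note the exception: Cl has a higher electron affinity than F, contrary to the simple trend — F's small 2p subshell makes the incoming electron feel strong e⁻–e⁻ repulsion, so Cl actually releases more energy on gaining an electron.
Approximate values (kJ/mol): F 328, S 200, Cl 349, Pb 35.
So from lowest to highest: Pb < S < F < Cl.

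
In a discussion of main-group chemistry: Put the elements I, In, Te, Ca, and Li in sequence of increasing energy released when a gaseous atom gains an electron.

Ca < In < Li < Te < I

Li is in period 2, group 1; Ca is in period 4, group 2; In is in period 5, group 13; Te is in period 5, group 16; I is in period 5, group 17.
EA tends to increase across a period and decrease down a group, though the pattern is less regular than for IE or radius.
These span different periods and groups, so the two trends combine.
In > Ca: the two effects oppose for this pair; the across-period effect wins (29 vs 2 kJ/mol).
Li > In: period and group pull opposite ways; the down-group shift dominates (60 vs 29 kJ/mol).
Te > Li: period and group pull opposite ways; the across-period shift dominates (190 vs 60 kJ/mol).
I > Te: both are in period 5; the period trend gives I the larger value.
For reference (kJ/mol): Li 60, Ca 2, In 29, Te 190, I 295.
So from lowest to highest: Ca < In < Li < Te < I.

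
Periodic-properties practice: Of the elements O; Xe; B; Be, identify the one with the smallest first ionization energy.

IE₁ increases left→right with effective nuclear charge and decreases top→bottom as the valence shell moves farther out.
Here both period and group differ, so the two effects have to be weighed against each other.
Be > B: this pair runs against the simple trend — see the exception note.
Xe > Be: period and group pull opposite ways; the across-period shift dominates (1170 vs 900 kJ/mol).
O > Xe: the two effects oppose for this pair; the down-group effect wins (1314 vs 1170 kJ/mol).
Note the exception: Be has a higher first ionization energy than B, contrary to the simple trend — removing B's lone 2p electron is easier than breaking Be's filled 2s².
Tabulated first ionization energy (kJ/mol): Be 900, B 801, O 1314, Xe 1170.
The smallest first ionization energy among these belongs to B.

B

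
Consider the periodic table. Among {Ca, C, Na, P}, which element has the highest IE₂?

Na

Consider each +1 ion: Ca⁺ still has 1 valence electron; C⁺ still has 3 valence electrons; Na⁺ is the bare [Ne] core; P⁺ still has 4 valence electrons.
Pulling an electron out of a noble-gas core costs far more than removing a remaining valence electron, so Na sits at the high end of IE_2.
Valence configurations: Ca⁺ [Ar]4s¹, C⁺ [He]2s²2p¹, P⁺ [Ne]3s²3p².
The numbers (kJ/mol): Ca 1145, C 2353, Na 4562, P 1907.
Overall IE_2 order: Ca < P < C < Na.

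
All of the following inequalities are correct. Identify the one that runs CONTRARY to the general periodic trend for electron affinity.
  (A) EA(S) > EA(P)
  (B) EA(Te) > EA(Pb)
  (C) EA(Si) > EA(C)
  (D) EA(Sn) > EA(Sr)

(C)

The general trend: electron affinity increases across a period and decreases down a group.
(A) S (period 3, group 16) vs P (period 3, group 15): the stated order agrees with the simple trend.
(B) Te (period 5, group 16) vs Pb (period 6, group 14): the stated order agrees with the simple trend.
(C) Si (period 3, group 14) vs C (period 2, group 14): the stated order contradicts the simple trend.
(D) Sn (period 5, group 14) vs Sr (period 5, group 2): the stated order agrees with the simple trend.
The exception is (C): Si's larger, more diffuse 3p orbitals accept an added electron slightly more readily than C's compact 2p.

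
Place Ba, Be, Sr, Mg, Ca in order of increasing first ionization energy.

Be is in period 2, group 2; Mg is in period 3, group 2; Ca is in period 4, group 2; Sr is in period 5, group 2; Ba is in period 6, group 2.
Across a period the outer electron is held more tightly (higher IE₁); down a group it sits in a higher shell, more shielded, and comes off more easily.
All are in group 2, so first ionization energy increases up the group.
So from lowest to highest: Ba < Sr < Ca < Mg < Be.

Ba < Sr < Ca < Mg < Be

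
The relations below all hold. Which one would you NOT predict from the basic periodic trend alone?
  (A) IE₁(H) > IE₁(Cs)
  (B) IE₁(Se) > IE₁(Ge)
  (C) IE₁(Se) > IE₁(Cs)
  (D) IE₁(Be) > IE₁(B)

The general trend: first ionization energy increases across a period and decreases down a group.
(A) H (period 1, group 1) vs Cs (period 6, group 1): the stated order agrees with the simple trend.
(B) Se (period 4, group 16) vs Ge (period 4, group 14): the stated order agrees with the simple trend.
(C) Se (period 4, group 16) vs Cs (period 6, group 1): the stated order agrees with the simple trend.
(D) Be (period 2, group 2) vs B (period 2, group 13): the stated order contradicts the simple trend.
The exception is (D): removing B's lone 2p electron is easier than breaking Be's filled 2s².

(D)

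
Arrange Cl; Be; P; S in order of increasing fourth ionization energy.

S, P, Cl, Be

The fourth ionization energy removes an electron from the +3 ion. For each element: Cl³⁺ still has 4 valence electrons; Be³⁺ is already 1 electron into the core; P³⁺ still has 2 valence electrons; S³⁺ still has 3 valence electrons.
Core electrons are held far more tightly than valence electrons, so Be tops the IE_4 order.
Valence configurations: Cl³⁺ [Ne]3s²3p², P³⁺ [Ne]3s², S³⁺ [Ne]3s²3p¹.
S³⁺ loses a lone 3p electron whereas P³⁺ must break into a filled 3s² pair, so IE_4(P) > IE_4(S) even though S has the higher nuclear charge.
Tabulated IE_4 (kJ/mol): Cl 5159, Be 21007, P 4964, S 4556.
Overall IE_4 order: S < P < Cl < Be.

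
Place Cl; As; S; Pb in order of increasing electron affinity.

S is in period 3, group 16; Cl is in period 3, group 17; As is in period 4, group 15; Pb is in period 6, group 14.
Adding an electron releases more energy for atoms nearer the top right (short of the noble gases).
Here both period and group differ, so the two effects have to be weighed against each other.
As > Pb: relative to Pb, both the across-period and down-group shifts push As's electron affinity up.
S > As: both effects reinforce here, so S is clearly the higher of the two.
Cl > S: both are in period 3; the period trend gives Cl the larger value.
For reference (kJ/mol): S 200, Cl 349, As 78, Pb 35.
So from lowest to highest: Pb < As < S < Cl.

Pb < As < S < Cl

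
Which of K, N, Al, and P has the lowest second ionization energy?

Al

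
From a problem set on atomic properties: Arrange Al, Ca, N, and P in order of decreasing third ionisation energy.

Ca > N > P > Al

After 2 electrons have been removed, what remains? Al²⁺ still has 1 valence electron; Ca²⁺ is the bare [Ar] core; N²⁺ still has 3 valence electrons; P²⁺ still has 3 valence electrons.
Pulling an electron out of a noble-gas core costs far more than removing a remaining valence electron, so Ca sits at the high end of IE_3.
Valence configurations: Al²⁺ [Ne]3s¹, N²⁺ [He]2s²2p¹, P²⁺ [Ne]3s²3p¹.
Approximate IE_3 values (kJ/mol): Al 2745, Ca 4912, N 4578, P 2914.
Overall IE_3 order: Al < P < N < Ca.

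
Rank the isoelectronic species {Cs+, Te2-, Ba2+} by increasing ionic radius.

All of these have 54 electrons, so size is governed by nuclear charge alone: the more protons, the stronger the pull on the same electron cloud, and the smaller the ion.
Nuclear charges: Ba2+ (Z=56), Cs+ (Z=55), Te2- (Z=52).
Smallest to largest: Ba2+ < Cs+ < Te2-.

Ba2+ < Cs+ < Te2-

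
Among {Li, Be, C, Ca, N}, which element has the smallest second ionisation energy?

After 1 electron has been removed, what remains? Li⁺ is the bare [He] core; Be⁺ still has 1 valence electron; C⁺ still has 3 valence electrons; Ca⁺ still has 1 valence electron; N⁺ still has 4 valence electrons.
Breaking into a closed-shell core is much more expensive than removing a leftover valence electron — Li has the largest IE_2 here.
Valence configurations: Be⁺ [He]2s¹, C⁺ [He]2s²2p¹, Ca⁺ [Ar]4s¹, N⁺ [He]2s²2p².
The numbers (kJ/mol): Li 7298, Be 1757, C 2353, Ca 1145, N 2856.
Putting it together, IE_2: Ca < Be < C < N < Li.

Ca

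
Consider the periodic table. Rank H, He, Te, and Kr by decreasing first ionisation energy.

He, Kr, H, Te

IE₁ increases left→right with effective nuclear charge and decreases top→bottom as the valence shell moves farther out.
These span different periods and groups, so the two trends combine.
H > Te: the two effects oppose for this pair; the down-group effect wins (1312 vs 869 kJ/mol).
Kr > H: the two effects oppose for this pair; the across-period effect wins (1351 vs 1312 kJ/mol).
He > Kr: they share group 18; the group trend gives He the larger value.
Tabulated first ionization energy (kJ/mol): H 1312, He 2372, Kr 1351, Te 869.
So from highest to lowest: He > Kr > H > Te.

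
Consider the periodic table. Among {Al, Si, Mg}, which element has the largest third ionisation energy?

Mg

IE_3 is the cost of taking one more electron from the +2 cation: Al²⁺ still has 1 valence electron; Si²⁺ still has 2 valence electrons; Mg²⁺ is the bare [Ne] core.
Breaking into a closed-shell core is much more expensive than removing a leftover valence electron — Mg has the largest IE_3 here.
Valence configurations: Al²⁺ [Ne]3s¹, Si²⁺ [Ne]3s².
The numbers (kJ/mol): Al 2745, Si 3232, Mg 7733.
Putting it together, IE_3: Al < Si < Mg.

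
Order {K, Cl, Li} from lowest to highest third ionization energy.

Cl < K < Li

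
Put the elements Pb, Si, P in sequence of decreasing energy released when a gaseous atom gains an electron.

Si is in period 3, group 14; P is in period 3, group 15; Pb is in period 6, group 14.
Atoms with high Z_eff and room in the valence shell (especially the halogens) have the most exothermic electron affinities.
Here both period and group differ, so the two effects have to be weighed against each other.
P > Pb: relative to Pb, both the across-period and down-group shifts push P's electron affinity up.
Si > P: this pair runs against the simple trend — see the exception note.
Note the exception: Si has a higher electron affinity than P, contrary to the simple trend — adding an electron to P's half-filled 3p³ is unfavourable, so Si (3p²) has the more exothermic EA.
Tabulated electron affinity (kJ/mol): Si 134, P 72, Pb 35.
So from highest to lowest: Si > P > Pb.

Si > P > Pb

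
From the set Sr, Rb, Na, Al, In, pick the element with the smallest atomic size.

Al

Na is in period 3, group 1; Al is in period 3, group 13; Rb is in period 5, group 1; Sr is in period 5, group 2; In is in period 5, group 13.
Across a period the added protons contract the valence shell; down a group each new principal shell makes the atom larger.
These span different periods and groups, so the two trends combine.
In > Al: In sits below Al in group 13, so the down-group effect alone puts In larger.
Na > In: the two effects oppose for this pair; the across-period effect wins (155 vs 142 pm).
Sr > Na: period and group pull opposite ways; the down-group shift dominates (185 vs 155 pm).
Rb > Sr: both are in period 5; the period trend gives Rb the larger value.
For reference (pm): Na 155, Al 126, Rb 210, Sr 185, In 142.
The smallest atomic size among these belongs to Al.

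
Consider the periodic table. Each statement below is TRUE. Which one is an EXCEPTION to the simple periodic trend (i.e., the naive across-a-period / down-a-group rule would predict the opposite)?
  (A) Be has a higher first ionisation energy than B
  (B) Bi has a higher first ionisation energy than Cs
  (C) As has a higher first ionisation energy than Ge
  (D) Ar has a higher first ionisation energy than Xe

The general trend: first ionisation energy increases across a period and decreases down a group.
(A) Be (period 2, group 2) vs B (period 2, group 13): the stated order contradicts the simple trend.
(B) Bi (period 6, group 15) vs Cs (period 6, group 1): the stated order agrees with the simple trend.
(C) As (period 4, group 15) vs Ge (period 4, group 14): the stated order agrees with the simple trend.
(D) Ar (period 3, group 18) vs Xe (period 5, group 18): the stated order agrees with the simple trend.
The exception is (A): removing B's lone 2p electron is easier than breaking Be's filled 2s².

(A)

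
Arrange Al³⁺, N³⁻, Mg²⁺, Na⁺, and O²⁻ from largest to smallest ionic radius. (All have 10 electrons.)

All of these have 10 electrons, so size is governed by nuclear charge alone: the more protons, the stronger the pull on the same electron cloud, and the smaller the ion.
Nuclear charges: Al³⁺ (Z=13), Mg²⁺ (Z=12), Na⁺ (Z=11), O²⁻ (Z=8), N³⁻ (Z=7).
Largest to smallest: N³⁻ > O²⁻ > Na⁺ > Mg²⁺ > Al³⁺.

N³⁻ > O²⁻ > Na⁺ > Mg²⁺ > Al³⁺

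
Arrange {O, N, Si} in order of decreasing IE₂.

O, N, Si

After 1 electron has been removed, what remains? O⁺ still has 5 valence electrons; N⁺ still has 4 valence electrons; Si⁺ still has 3 valence electrons.
All are still removing valence electrons, so compare the +1 ions as you would atoms: IE_2 generally rises across a period (higher Z_eff) and falls down a group (larger shell), subject to the usual subshell exceptions.
Valence configurations: O⁺ [He]2s²2p³, N⁺ [He]2s²2p², Si⁺ [Ne]3s²3p¹.
Tabulated IE_2 (kJ/mol): O 3388, N 2856, Si 1577.
So the second ionization energies run Si < N < O.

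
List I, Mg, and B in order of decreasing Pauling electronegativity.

I > B > Mg

B is in period 2, group 13; Mg is in period 3, group 2; I is in period 5, group 17.
Smaller atoms with higher effective nuclear charge are more electronegative.
Here both period and group differ, so the two effects have to be weighed against each other.
B > Mg: relative to Mg, both the across-period and down-group shifts push B's electronegativity up.
I > B: the two effects oppose for this pair; the across-period effect wins (2.66 vs 2.04).
For reference (Pauling): B 2.04, Mg 1.31, I 2.66.
So from highest to lowest: I > B > Mg.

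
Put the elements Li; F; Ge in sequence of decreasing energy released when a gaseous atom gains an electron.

F > Ge > Li

Li is in period 2, group 1; F is in period 2, group 17; Ge is in period 4, group 14.
EA tends to increase across a period and decrease down a group, though the pattern is less regular than for IE or radius.
Neither a single period nor a single group — weigh both effects.
Ge > Li: period and group pull opposite ways; the across-period shift dominates (119 vs 60 kJ/mol).
F > Ge: both effects reinforce here, so F is clearly the higher of the two.
Approximate values (kJ/mol): Li 60, F 328, Ge 119.
So from highest to lowest: F > Ge > Li.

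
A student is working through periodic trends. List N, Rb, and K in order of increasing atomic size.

N, K, Rb

N is in period 2, group 15; K is in period 4, group 1; Rb is in period 5, group 1.
Moving right in a period, electrons are added to the same shell under a stronger nuclear pull, so atoms get smaller; moving down, a new shell is opened and atoms get larger.
These span different periods and groups, so the two trends combine.
K > N: relative to N, both the across-period and down-group shifts push K's atomic radius up.
Rb > K: Rb sits below K in group 1, so the down-group effect alone puts Rb larger.
Approximate values (pm): N 71, K 196, Rb 210.
So from smallest to largest: N < K < Rb.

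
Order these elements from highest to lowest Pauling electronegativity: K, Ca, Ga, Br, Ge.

Br > Ge > Ga > Ca > K

K is in period 4, group 1; Ca is in period 4, group 2; Ga is in period 4, group 13; Ge is in period 4, group 14; Br is in period 4, group 17.
Atoms toward the upper right of the periodic table pull bonding electrons most strongly.
All lie in period 4, so electronegativity increases left to right.
So from highest to lowest: Br > Ge > Ga > Ca > K.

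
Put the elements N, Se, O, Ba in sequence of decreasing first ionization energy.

N is in period 2, group 15; O is in period 2, group 16; Se is in period 4, group 16; Ba is in period 6, group 2.
Removing the outermost electron gets harder across a period and easier down a group.
Here both period and group differ, so the two effects have to be weighed against each other.
Se > Ba: relative to Ba, both the across-period and down-group shifts push Se's first ionization energy up.
O > Se: O sits above Se in group 16, so the down-group effect alone puts O higher.
N > O: this pair runs against the simple trend — see the exception note.
Note the exception: N has a higher first ionization energy than O, contrary to the simple trend — pairing an electron in O's 2p⁴ costs repulsion energy, so O ionizes more easily than half-filled N (2p³).
For reference (kJ/mol): N 1402, O 1314, Se 941, Ba 503.
So from highest to lowest: N > O > Se > Ba.

N, O, Se, Ba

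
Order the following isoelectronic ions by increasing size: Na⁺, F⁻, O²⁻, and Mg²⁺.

All of these have 10 electrons, so size is governed by nuclear charge alone: the more protons, the stronger the pull on the same electron cloud, and the smaller the ion.
Nuclear charges: Mg²⁺ (Z=12), Na⁺ (Z=11), F⁻ (Z=9), O²⁻ (Z=8).
Smallest to largest: Mg²⁺ < Na⁺ < F⁻ < O²⁻.

Mg²⁺ < Na⁺ < F⁻ < O²⁻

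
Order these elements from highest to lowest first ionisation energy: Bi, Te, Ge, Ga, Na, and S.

Across a period the outer electron is held more tightly (higher IE₁); down a group it sits in a higher shell, more shielded, and comes off more easily.
Here both period and group differ, so the two effects have to be weighed against each other.
Ga > Na: the two effects oppose for this pair; the across-period effect wins (579 vs 496 kJ/mol).
Bi > Ga: period and group pull opposite ways; the across-period shift dominates (703 vs 579 kJ/mol).
Ge > Bi: the two effects oppose for this pair; the down-group effect wins (762 vs 703 kJ/mol).
Te > Ge: period and group pull opposite ways; the across-period shift dominates (869 vs 762 kJ/mol).
S > Te: S sits above Te in group 16, so the down-group effect alone puts S higher.
For reference (kJ/mol): Na 496, S 1000, Ga 579, Ge 762, Te 869, Bi 703.
So from highest to lowest: S > Te > Ge > Bi > Ga > Na.

S, Te, Ge, Bi, Ga, Na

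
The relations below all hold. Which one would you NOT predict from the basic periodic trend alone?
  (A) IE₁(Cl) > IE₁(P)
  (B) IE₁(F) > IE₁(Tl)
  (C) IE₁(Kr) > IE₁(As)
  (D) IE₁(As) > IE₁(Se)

(D)

The general trend: first ionization energy increases across a period and decreases down a group.
(A) Cl (period 3, group 17) vs P (period 3, group 15): the stated order agrees with the simple trend.
(B) F (period 2, group 17) vs Tl (period 6, group 13): the stated order agrees with the simple trend.
(C) Kr (period 4, group 18) vs As (period 4, group 15): the stated order agrees with the simple trend.
(D) As (period 4, group 15) vs Se (period 4, group 16): the stated order contradicts the simple trend.
The exception is (D): Se (4p⁴) ionizes more easily than half-filled As (4p³).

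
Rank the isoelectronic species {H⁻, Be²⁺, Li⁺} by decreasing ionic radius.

All of these have 2 electrons, so size is governed by nuclear charge alone: the more protons, the stronger the pull on the same electron cloud, and the smaller the ion.
Nuclear charges: Be²⁺ (Z=4), Li⁺ (Z=3), H⁻ (Z=1).
Largest to smallest: H⁻ > Li⁺ > Be²⁺.

H⁻, Li⁺, Be²⁺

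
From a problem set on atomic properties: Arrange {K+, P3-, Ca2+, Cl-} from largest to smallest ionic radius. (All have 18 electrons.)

P3-, Cl-, K+, Ca2+

All of these have 18 electrons, so size is governed by nuclear charge alone: the more protons, the stronger the pull on the same electron cloud, and the smaller the ion.
Nuclear charges: Ca2+ (Z=20), K+ (Z=19), Cl- (Z=17), P3- (Z=15).
Largest to smallest: P3- > Cl- > K+ > Ca2+.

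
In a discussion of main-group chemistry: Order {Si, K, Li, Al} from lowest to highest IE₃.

Al < Si < K < Li

After 2 electrons have been removed, what remains? Si²⁺ still has 2 valence electrons; K²⁺ is already 1 electron into the core; Li²⁺ is already 1 electron into the core; Al²⁺ still has 1 valence electron.
Core electrons are held far more tightly than valence electrons, so K and Li top the IE_3 order.
Valence configurations: Si²⁺ [Ne]3s², Al²⁺ [Ne]3s¹.
The numbers (kJ/mol): Si 3232, K 4420, Li 11815, Al 2745.
Putting it together, IE_3: Al < Si < K < Li.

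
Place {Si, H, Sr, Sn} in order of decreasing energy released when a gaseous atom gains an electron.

H is in period 1, group 1; Si is in period 3, group 14; Sr is in period 5, group 2; Sn is in period 5, group 14.
EA tends to increase across a period and decrease down a group, though the pattern is less regular than for IE or radius.
These span different periods and groups, so the two trends combine.
H > Sr: the two effects oppose for this pair; the down-group effect wins (73 vs 5 kJ/mol).
Sn > H: period and group pull opposite ways; the across-period shift dominates (107 vs 73 kJ/mol).
Si > Sn: they share group 14; the group trend gives Si the larger value.
For reference (kJ/mol): H 73, Si 134, Sr 5, Sn 107.
So from highest to lowest: Si > Sn > H > Sr.

Si, Sn, H, Sr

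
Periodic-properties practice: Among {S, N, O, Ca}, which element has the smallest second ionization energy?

After 1 electron has been removed, what remains? S⁺ still has 5 valence electrons; N⁺ still has 4 valence electrons; O⁺ still has 5 valence electrons; Ca⁺ still has 1 valence electron.
All are still removing valence electrons, so compare the +1 ions as you would atoms: IE_2 generally rises across a period (higher Z_eff) and falls down a group (larger shell), subject to the usual subshell exceptions.
Valence configurations: S⁺ [Ne]3s²3p³, N⁺ [He]2s²2p², O⁺ [He]2s²2p³, Ca⁺ [Ar]4s¹.
Tabulated IE_2 (kJ/mol): S 2252, N 2856, O 3388, Ca 1145.
Overall IE_2 order: Ca < S < N < O.

Ca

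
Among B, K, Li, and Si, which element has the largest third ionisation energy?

After 2 electrons have been removed, what remains? B²⁺ still has 1 valence electron; K²⁺ is already 1 electron into the core; Li²⁺ is already 1 electron into the core; Si²⁺ still has 2 valence electrons.
Breaking into a closed-shell core is much more expensive than removing a leftover valence electron — K and Li have the largest IE_3 here.
Valence configurations: B²⁺ [He]2s¹, Si²⁺ [Ne]3s².
The numbers (kJ/mol): B 3660, K 4420, Li 11815, Si 3232.
Overall IE_3 order: Si < B < K < Li.

Li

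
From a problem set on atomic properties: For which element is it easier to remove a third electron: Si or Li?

After 2 electrons have been removed, what remains? Si²⁺ still has 2 valence electrons; Li²⁺ is already 1 electron into the core.
Core electrons are held far more tightly than valence electrons, so Li tops the IE_3 order.
Approximate IE_3 values (kJ/mol): Si 3232, Li 11815.
So the third ionization energies run Si < Li.

Si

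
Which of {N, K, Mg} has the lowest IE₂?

Consider each +1 ion: N⁺ still has 4 valence electrons; K⁺ is the bare [Ar] core; Mg⁺ still has 1 valence electron.
Pulling an electron out of a noble-gas core costs far more than removing a remaining valence electron, so K sits at the high end of IE_2.
Valence configurations: N⁺ [He]2s²2p², Mg⁺ [Ne]3s¹.
The numbers (kJ/mol): N 2856, K 3052, Mg 1451.
Hence IE_2: Mg < N < K.

Mg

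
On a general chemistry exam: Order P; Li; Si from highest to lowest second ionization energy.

Li > P > Si

After 1 electron has been removed, what remains? P⁺ still has 4 valence electrons; Li⁺ is the bare [He] core; Si⁺ still has 3 valence electrons.
Breaking into a closed-shell core is much more expensive than removing a leftover valence electron — Li has the largest IE_2 here.
Valence configurations: P⁺ [Ne]3s²3p², Si⁺ [Ne]3s²3p¹.
Approximate IE_2 values (kJ/mol): P 1907, Li 7298, Si 1577.
Putting it together, IE_2: Si < P < Li.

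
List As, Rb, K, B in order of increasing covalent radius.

B < As < K < Rb

Across a period the added protons contract the valence shell; down a group each new principal shell makes the atom larger.
These span different periods and groups, so the two trends combine.
As > B: the two effects oppose for this pair; the down-group effect wins (121 vs 85 pm).
K > As: K lies to the left of As in period 4, so the across-period effect alone puts K larger.
Rb > K: Rb sits below K in group 1, so the down-group effect alone puts Rb larger.
Tabulated atomic radius (pm): B 85, K 196, As 121, Rb 210.
So from smallest to largest: B < As < K < Rb.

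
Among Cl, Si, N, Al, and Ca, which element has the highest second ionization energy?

N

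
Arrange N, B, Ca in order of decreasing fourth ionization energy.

B > N > Ca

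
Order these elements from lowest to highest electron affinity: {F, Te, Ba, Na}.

F is in period 2, group 17; Na is in period 3, group 1; Te is in period 5, group 16; Ba is in period 6, group 2.
Adding an electron releases more energy for atoms nearer the top right (short of the noble gases).
These span different periods and groups, so the two trends combine.
Na > Ba: period and group pull opposite ways; the down-group shift dominates (53 vs 14 kJ/mol).
Te > Na: the two effects oppose for this pair; the across-period effect wins (190 vs 53 kJ/mol).
F > Te: both effects reinforce here, so F is clearly the higher of the two.
For reference (kJ/mol): F 328, Na 53, Te 190, Ba 14.
So from lowest to highest: Ba < Na < Te < F.

Ba < Na < Te < F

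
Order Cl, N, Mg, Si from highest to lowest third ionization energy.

After 2 electrons have been removed, what remains? Cl²⁺ still has 5 valence electrons; N²⁺ still has 3 valence electrons; Mg²⁺ is the bare [Ne] core; Si²⁺ still has 2 valence electrons.
Breaking into a closed-shell core is much more expensive than removing a leftover valence electron — Mg has the largest IE_3 here.
Valence configurations: Cl²⁺ [Ne]3s²3p³, N²⁺ [He]2s²2p¹, Si²⁺ [Ne]3s².
The numbers (kJ/mol): Cl 3822, N 4578, Mg 7733, Si 3232.
Hence IE_3: Si < Cl < N < Mg.

Mg > N > Cl > Si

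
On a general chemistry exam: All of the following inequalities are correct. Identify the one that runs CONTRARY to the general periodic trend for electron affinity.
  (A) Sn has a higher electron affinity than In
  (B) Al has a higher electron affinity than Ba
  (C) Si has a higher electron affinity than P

(C)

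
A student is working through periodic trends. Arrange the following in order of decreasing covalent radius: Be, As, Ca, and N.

Ca > As > Be > N

Be is in period 2, group 2; N is in period 2, group 15; Ca is in period 4, group 2; As is in period 4, group 15.
Across a period the added protons contract the valence shell; down a group each new principal shell makes the atom larger.
Neither a single period nor a single group — weigh both effects.
Be > N: both are in period 2; the period trend gives Be the larger value.
As > Be: the two effects oppose for this pair; the down-group effect wins (121 vs 102 pm).
Ca > As: Ca lies to the left of As in period 4, so the across-period effect alone puts Ca larger.
Approximate values (pm): Be 102, N 71, Ca 171, As 121.
So from largest to smallest: Ca > As > Be > N.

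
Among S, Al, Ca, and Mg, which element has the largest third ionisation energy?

Mg

Consider each +2 ion: S²⁺ still has 4 valence electrons; Al²⁺ still has 1 valence electron; Ca²⁺ is the bare [Ar] core; Mg²⁺ is the bare [Ne] core.
Core electrons are held far more tightly than valence electrons, so Ca and Mg top the IE_3 order.
Valence configurations: S²⁺ [Ne]3s²3p², Al²⁺ [Ne]3s¹.
Approximate IE_3 values (kJ/mol): S 3357, Al 2745, Ca 4912, Mg 7733.
Putting it together, IE_3: Al < S < Ca < Mg.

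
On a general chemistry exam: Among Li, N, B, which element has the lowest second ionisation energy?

B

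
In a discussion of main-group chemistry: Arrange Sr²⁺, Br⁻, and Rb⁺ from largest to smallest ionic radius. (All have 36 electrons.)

Br⁻, Rb⁺, Sr²⁺

All of these have 36 electrons, so size is governed by nuclear charge alone: the more protons, the stronger the pull on the same electron cloud, and the smaller the ion.
Nuclear charges: Sr²⁺ (Z=38), Rb⁺ (Z=37), Br⁻ (Z=35).
Largest to smallest: Br⁻ > Rb⁺ > Sr²⁺.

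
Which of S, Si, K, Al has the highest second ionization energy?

IE_2 is the cost of taking one more electron from the +1 cation: S⁺ still has 5 valence electrons; Si⁺ still has 3 valence electrons; K⁺ is the bare [Ar] core; Al⁺ still has 2 valence electrons.
Core electrons are held far more tightly than valence electrons, so K tops the IE_2 order.
Valence configurations: S⁺ [Ne]3s²3p³, Si⁺ [Ne]3s²3p¹, Al⁺ [Ne]3s².
Si⁺ loses a lone 3p electron whereas Al⁺ must break into a filled 3s² pair, so IE_2(Al) > IE_2(Si) even though Si has the higher nuclear charge.
Tabulated IE_2 (kJ/mol): S 2252, Si 1577, K 3052, Al 1817.
Hence IE_2: Si < Al < S < K.

K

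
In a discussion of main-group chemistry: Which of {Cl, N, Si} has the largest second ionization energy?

N

After 1 electron has been removed, what remains? Cl⁺ still has 6 valence electrons; N⁺ still has 4 valence electrons; Si⁺ still has 3 valence electrons.
All are still removing valence electrons, so compare the +1 ions as you would atoms: IE_2 generally rises across a period (higher Z_eff) and falls down a group (larger shell), subject to the usual subshell exceptions.
Valence configurations: Cl⁺ [Ne]3s²3p⁴, N⁺ [He]2s²2p², Si⁺ [Ne]3s²3p¹.
The numbers (kJ/mol): Cl 2298, N 2856, Si 1577.
Putting it together, IE_2: Si < Cl < N.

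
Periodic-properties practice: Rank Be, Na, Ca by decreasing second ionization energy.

Na, Be, Ca

Consider each +1 ion: Be⁺ still has 1 valence electron; Na⁺ is the bare [Ne] core; Ca⁺ still has 1 valence electron.
Breaking into a closed-shell core is much more expensive than removing a leftover valence electron — Na has the largest IE_2 here.
Valence configurations: Be⁺ [He]2s¹, Ca⁺ [Ar]4s¹.
The numbers (kJ/mol): Be 1757, Na 4562, Ca 1145.
So the second ionization energies run Ca < Be < Na.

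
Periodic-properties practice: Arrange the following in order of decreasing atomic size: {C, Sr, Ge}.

Sr > Ge > C

C is in period 2, group 14; Ge is in period 4, group 14; Sr is in period 5, group 2.
Radius decreases left→right (rising Z_eff, same n) and increases top→bottom (higher n).
Here both period and group differ, so the two effects have to be weighed against each other.
Ge > C: Ge sits below C in group 14, so the down-group effect alone puts Ge larger.
Sr > Ge: both effects reinforce here, so Sr is clearly the larger of the two.
Approximate values (pm): C 75, Ge 121, Sr 185.
So from largest to smallest: Sr > Ge > C.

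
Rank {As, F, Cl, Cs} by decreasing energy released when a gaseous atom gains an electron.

Cl > F > As > Cs

F is in period 2, group 17; Cl is in period 3, group 17; As is in period 4, group 15; Cs is in period 6, group 1.
Adding an electron releases more energy for atoms nearer the top right (short of the noble gases).
Here both period and group differ, so the two effects have to be weighed against each other.
As > Cs: both effects reinforce here, so As is clearly the higher of the two.
F > As: both effects reinforce here, so F is clearly the higher of the two.
Cl > F: this pair runs against the simple trend — see the exception note.
Note the exception: Cl has a higher electron affinity than F, contrary to the simple trend — F's small 2p subshell makes the incoming electron feel strong e⁻–e⁻ repulsion, so Cl actually releases more energy on gaining an electron.
Approximate values (kJ/mol): F 328, Cl 349, As 78, Cs 46.
So from highest to lowest: Cl > F > As > Cs.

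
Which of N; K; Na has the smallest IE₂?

Consider each +1 ion: N⁺ still has 4 valence electrons; K⁺ is the bare [Ar] core; Na⁺ is the bare [Ne] core.
Core electrons are held far more tightly than valence electrons, so K and Na top the IE_2 order.
The numbers (kJ/mol): N 2856, K 3052, Na 4562.
Putting it together, IE_2: N < K < Na.

N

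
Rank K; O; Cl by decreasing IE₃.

Consider each +2 ion: K²⁺ is already 1 electron into the core; O²⁺ still has 4 valence electrons; Cl²⁺ still has 5 valence electrons.
Usually core removal costs more than valence removal, but here the competition is close: a tightly held n=2 valence electron can cost more to remove than an n=3 core electron, so the actual values have to decide it.
Valence configurations: O²⁺ [He]2s²2p², Cl²⁺ [Ne]3s²3p³.
Approximate IE_3 values (kJ/mol): K 4420, O 5300, Cl 3822.
So the third ionization energies run Cl < K < O.

O > K > Cl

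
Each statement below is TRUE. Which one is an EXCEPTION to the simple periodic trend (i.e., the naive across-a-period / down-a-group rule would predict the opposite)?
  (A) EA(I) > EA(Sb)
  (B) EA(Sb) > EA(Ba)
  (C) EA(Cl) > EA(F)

The general trend: electron affinity increases across a period and decreases down a group.
(A) I (period 5, group 17) vs Sb (period 5, group 15): the stated order agrees with the simple trend.
(B) Sb (period 5, group 15) vs Ba (period 6, group 2): the stated order agrees with the simple trend.
(C) Cl (period 3, group 17) vs F (period 2, group 17): the stated order contradicts the simple trend.
The exception is (C): F's small 2p subshell makes the incoming electron feel strong e⁻–e⁻ repulsion, so Cl actually releases more energy on gaining an electron.

(C)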